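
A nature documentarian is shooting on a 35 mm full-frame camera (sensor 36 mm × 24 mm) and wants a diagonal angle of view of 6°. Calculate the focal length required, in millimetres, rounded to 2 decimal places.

Sensor diagonal = √(36² + 24²) = √1872.0000 ≈ 43.2666 mm.
From α = 2·arctan(d/2f) we get f = d / (2·tan(α/2)).
With d = 43.2666 mm and α/2 = 3°, tan(α/2) ≈ 0.05241, so f ≈ 43.2666 / 0.10482 ≈ 412.7881 mm.

412.79 mm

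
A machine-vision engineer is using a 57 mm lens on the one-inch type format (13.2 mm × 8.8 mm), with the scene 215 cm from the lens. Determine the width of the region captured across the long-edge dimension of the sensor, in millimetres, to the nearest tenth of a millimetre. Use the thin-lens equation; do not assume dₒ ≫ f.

484.7 mm

dₒ: 215 cm = 2150 mm.
Similar triangles through the lens centre give W/dₒ = w/dᵢ; with 1/f = 1/dₒ + 1/dᵢ this gives W = w·(dₒ − f)/f.
W = 13.2 mm × (2150 − 57) / 57 = 13.2 × 36.7193 ≈ 484.695 mm.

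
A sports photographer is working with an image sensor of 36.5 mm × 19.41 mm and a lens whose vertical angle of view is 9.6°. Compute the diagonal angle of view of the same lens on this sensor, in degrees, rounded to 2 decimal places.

20.28°

From the vertical AOV: f = 19.41 / (2·tan(4.8°)) = 19.41 / 0.16794 ≈ 115.5738 mm.
Sensor diagonal = √(36.5² + 19.41²) = √1708.9981 ≈ 41.3400 mm.
Diagonal AOV = 2·arctan(41.3400 / (2 × 115.5738)) = 2·arctan(0.17885) ≈ 20.2799°.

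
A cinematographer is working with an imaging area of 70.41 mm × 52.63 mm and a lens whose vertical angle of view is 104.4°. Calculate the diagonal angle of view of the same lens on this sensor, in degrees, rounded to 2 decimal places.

From the vertical AOV: f = 52.63 / (2·tan(52.2°)) = 52.63 / 2.57838 ≈ 20.4120 mm.
Sensor diagonal = √(70.41² + 52.63²) = √7727.4850 ≈ 87.9061 mm.
Diagonal AOV = 2·arctan(87.9061 / (2 × 20.4120)) = 2·arctan(2.15329) ≈ 130.1792°.

130.18°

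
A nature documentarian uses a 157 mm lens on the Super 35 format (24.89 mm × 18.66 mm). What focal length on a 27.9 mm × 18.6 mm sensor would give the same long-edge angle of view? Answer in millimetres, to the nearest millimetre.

176 mm

Equal angle of view means equal width/f ratio, so f₂ = f₁ · (width₂/width₁) = 157 × 27.9/24.89.
f₂ = 157 × 1.12093 ≈ 175.986 mm.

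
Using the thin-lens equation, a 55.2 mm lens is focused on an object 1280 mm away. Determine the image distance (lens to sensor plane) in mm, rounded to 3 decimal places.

1/dᵢ = 1/f − 1/dₒ = 1/55.2 − 1/1280 = 0.0173347 mm⁻¹.
dᵢ = 1/0.0173347 ≈ 57.6878 mm.

57.688 mm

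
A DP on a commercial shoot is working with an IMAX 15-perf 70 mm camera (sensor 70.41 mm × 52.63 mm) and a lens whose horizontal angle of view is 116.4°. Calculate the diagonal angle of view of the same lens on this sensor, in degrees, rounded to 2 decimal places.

From the horizontal AOV: f = 70.41 / (2·tan(58.2°)) = 70.41 / 3.22567 ≈ 21.8280 mm.
Sensor diagonal = √(70.41² + 52.63²) = √7727.4850 ≈ 87.9061 mm.
Diagonal AOV = 2·arctan(87.9061 / (2 × 21.8280)) = 2·arctan(2.01361) ≈ 127.1801°.

127.18°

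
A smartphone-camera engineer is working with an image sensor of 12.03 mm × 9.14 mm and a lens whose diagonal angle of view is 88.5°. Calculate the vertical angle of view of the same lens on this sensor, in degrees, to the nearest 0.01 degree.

61.02°

Sensor diagonal = √(12.03² + 9.14²) = √228.2605 ≈ 15.1083 mm.
From the diagonal AOV: f = 15.1083 / (2·tan(44.25°)) = 15.1083 / 1.94831 ≈ 7.7545 mm.
Vertical AOV = 2·arctan(9.14 / (2 × 7.7545)) = 2·arctan(0.58933) ≈ 61.0244°.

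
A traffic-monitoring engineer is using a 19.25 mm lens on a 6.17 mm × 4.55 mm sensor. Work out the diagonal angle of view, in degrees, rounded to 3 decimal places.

22.523°

Sensor diagonal = √(6.17² + 4.55²) = √58.7714 ≈ 7.6663 mm.
Angle of view α = 2·arctan(d/2f) with d = 7.6663 mm and f = 19.25 mm.
d/2f = 0.19912; arctan(0.19912) ≈ 11.2616°, so α ≈ 22.5233°.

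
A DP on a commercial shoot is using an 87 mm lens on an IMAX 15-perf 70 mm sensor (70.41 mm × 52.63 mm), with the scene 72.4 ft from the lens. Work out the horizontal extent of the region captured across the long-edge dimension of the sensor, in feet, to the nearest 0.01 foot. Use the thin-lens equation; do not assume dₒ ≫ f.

dₒ: 72.4 ft × 304.8 mm/ft = 22067.52 mm.
Similar triangles through the lens centre give W/dₒ = w/dᵢ; with 1/f = 1/dₒ + 1/dᵢ this gives W = w·(dₒ − f)/f.
W = 70.41 mm × (22067.5 − 87) / 87 = 70.41 × 252.6496 ≈ 17789.062 mm = 17789.062/304.8 ft = 58.3631 ft.

58.36 ft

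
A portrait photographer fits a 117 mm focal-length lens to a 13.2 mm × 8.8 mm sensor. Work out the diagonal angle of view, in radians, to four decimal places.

Sensor diagonal = √(13.2² + 8.8²) = √251.6800 ≈ 15.8644 mm.
Angle of view α = 2·arctan(d/2f) with d = 15.8644 mm and f = 117 mm.
d/2f = 0.06780; arctan(0.06780) ≈ 0.0677 rad, so α ≈ 0.1354 rad.

0.1354 rad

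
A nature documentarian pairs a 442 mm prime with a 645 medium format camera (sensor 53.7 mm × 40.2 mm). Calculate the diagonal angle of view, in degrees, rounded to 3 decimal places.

Sensor diagonal = √(53.7² + 40.2²) = √4499.7300 ≈ 67.0800 mm.
Angle of view α = 2·arctan(d/2f) with d = 67.0800 mm and f = 442 mm.
d/2f = 0.07588; arctan(0.07588) ≈ 4.3394°, so α ≈ 8.6788°.

8.679°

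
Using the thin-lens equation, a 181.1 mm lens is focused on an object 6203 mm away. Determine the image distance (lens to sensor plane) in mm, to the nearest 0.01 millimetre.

186.55 mm

1/dᵢ = 1/f − 1/dₒ = 1/181.1 − 1/6203 = 0.0053606 mm⁻¹.
dᵢ = 1/0.0053606 ≈ 186.5463 mm.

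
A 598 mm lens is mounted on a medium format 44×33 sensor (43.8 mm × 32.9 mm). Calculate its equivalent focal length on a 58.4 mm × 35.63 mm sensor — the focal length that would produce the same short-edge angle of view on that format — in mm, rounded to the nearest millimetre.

Equal angle of view means equal height/f ratio, so f₂ = f₁ · (height₂/height₁) = 598 × 35.63/32.9.
f₂ = 598 × 1.08298 ≈ 647.621 mm.

648 mm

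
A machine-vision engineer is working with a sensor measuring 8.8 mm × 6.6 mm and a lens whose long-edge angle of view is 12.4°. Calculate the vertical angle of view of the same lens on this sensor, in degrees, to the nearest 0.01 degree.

From the long-edge AOV: f = 8.8 / (2·tan(6.2°)) = 8.8 / 0.21727 ≈ 40.5027 mm.
Vertical AOV = 2·arctan(6.6 / (2 × 40.5027)) = 2·arctan(0.08148) ≈ 9.3159°.

9.32°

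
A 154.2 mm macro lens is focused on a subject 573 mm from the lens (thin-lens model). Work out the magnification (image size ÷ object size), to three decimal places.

0.368×

Thin lens: 1/f = 1/dₒ + 1/dᵢ → 1/dᵢ = 1/154.2 − 1/573 = 0.0047399 mm⁻¹, so dᵢ ≈ 210.9756 mm.
Magnification m = dᵢ/dₒ = 210.9756/573 ≈ 0.36819.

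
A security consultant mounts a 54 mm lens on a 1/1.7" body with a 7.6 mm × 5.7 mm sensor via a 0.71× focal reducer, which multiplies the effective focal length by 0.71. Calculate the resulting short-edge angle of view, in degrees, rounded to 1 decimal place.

8.5°

Effective focal length f = 54 × 0.71 = 38.34 mm.
α = 2·arctan(5.7 / (2 × 38.34)) = 2·arctan(0.07433) ≈ 8.5025°.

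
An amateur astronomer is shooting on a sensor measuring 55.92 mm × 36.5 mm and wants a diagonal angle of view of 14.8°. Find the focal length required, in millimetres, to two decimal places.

257.08 mm

Sensor diagonal = √(55.92² + 36.5²) = √4459.2964 ≈ 66.7780 mm.
From α = 2·arctan(d/2f) we get f = d / (2·tan(α/2)).
With d = 66.7780 mm and α/2 = 7.4°, tan(α/2) ≈ 0.12988, so f ≈ 66.7780 / 0.25975 ≈ 257.0809 mm.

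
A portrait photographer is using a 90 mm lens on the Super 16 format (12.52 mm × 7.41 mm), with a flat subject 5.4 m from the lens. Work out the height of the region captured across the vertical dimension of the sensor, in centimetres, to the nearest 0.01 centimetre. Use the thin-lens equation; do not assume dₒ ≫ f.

dₒ: 5.4 m = 5400 mm.
Similar triangles through the lens centre give W/dₒ = h/dᵢ; with 1/f = 1/dₒ + 1/dᵢ this gives W = h·(dₒ − f)/f.
W = 7.41 mm × (5400 − 90) / 90 = 7.41 × 59.0000 ≈ 437.190 mm = 43.719 cm.

43.72 cm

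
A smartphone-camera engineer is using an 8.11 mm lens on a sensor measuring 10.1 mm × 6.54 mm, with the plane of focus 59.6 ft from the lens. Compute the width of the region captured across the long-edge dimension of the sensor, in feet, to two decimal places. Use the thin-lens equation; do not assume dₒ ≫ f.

74.19 ft

dₒ: 59.6 ft × 304.8 mm/ft = 18166.08 mm.
Similar triangles through the lens centre give W/dₒ = w/dᵢ; with 1/f = 1/dₒ + 1/dᵢ this gives W = w·(dₒ − f)/f.
W = 10.1 mm × (18166.1 − 8.11) / 8.11 = 10.1 × 2238.9605 ≈ 22613.501 mm = 22613.501/304.8 ft = 74.1913 ft.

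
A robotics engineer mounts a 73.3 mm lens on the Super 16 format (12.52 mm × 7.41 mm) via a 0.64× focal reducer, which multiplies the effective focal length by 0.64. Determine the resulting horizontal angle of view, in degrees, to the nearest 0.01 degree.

Effective focal length f = 73.3 × 0.64 = 46.912 mm.
α = 2·arctan(12.52 / (2 × 46.912)) = 2·arctan(0.13344) ≈ 15.2014°.

15.20°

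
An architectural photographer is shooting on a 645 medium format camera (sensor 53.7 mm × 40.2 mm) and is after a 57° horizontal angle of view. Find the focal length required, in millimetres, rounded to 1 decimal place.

From α = 2·arctan(w/2f) we get f = w / (2·tan(α/2)).
With w = 53.7 mm and α/2 = 28.5°, tan(α/2) ≈ 0.54296, so f ≈ 53.7 / 1.08591 ≈ 49.4515 mm.

49.5 mm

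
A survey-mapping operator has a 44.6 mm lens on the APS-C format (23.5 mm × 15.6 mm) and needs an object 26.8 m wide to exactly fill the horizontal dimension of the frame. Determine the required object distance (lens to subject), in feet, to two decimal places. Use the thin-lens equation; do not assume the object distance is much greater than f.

167.02 ft

W: 26.8 m = 26800 mm.
Magnification m = w/W = dᵢ/dₒ; combined with 1/f = 1/dₒ + 1/dᵢ this gives dₒ = f·(1 + W/w).
dₒ = 44.6 mm × (1 + 26800/23.5) = 44.6 × 1141.4255 ≈ 50907.579 mm = 50907.579/304.8 ft = 167.02 ft.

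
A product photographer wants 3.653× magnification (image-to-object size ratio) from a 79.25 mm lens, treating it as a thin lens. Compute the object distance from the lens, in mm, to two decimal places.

100.94 mm

With m = dᵢ/dₒ and 1/f = 1/dₒ + 1/dᵢ, substituting dᵢ = m·dₒ gives 1/f = (1 + 1/m)/dₒ, hence dₒ = f·(1 + 1/m).
dₒ = 79.25 × (1 + 1/3.653) = 79.25 × 1.27375 ≈ 100.944 mm.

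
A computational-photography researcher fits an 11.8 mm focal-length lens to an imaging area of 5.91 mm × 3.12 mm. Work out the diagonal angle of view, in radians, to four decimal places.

0.5519 rad

Sensor diagonal = √(5.91² + 3.12²) = √44.6625 ≈ 6.6830 mm.
Angle of view α = 2·arctan(d/2f) with d = 6.6830 mm and f = 11.8 mm.
d/2f = 0.28318; arctan(0.28318) ≈ 0.2760 rad, so α ≈ 0.5519 rad.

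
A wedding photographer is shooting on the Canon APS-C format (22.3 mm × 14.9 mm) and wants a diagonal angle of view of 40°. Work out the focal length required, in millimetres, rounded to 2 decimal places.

Sensor diagonal = √(22.3² + 14.9²) = √719.3000 ≈ 26.8198 mm.
From α = 2·arctan(d/2f) we get f = d / (2·tan(α/2)).
With d = 26.8198 mm and α/2 = 20°, tan(α/2) ≈ 0.36397, so f ≈ 26.8198 / 0.72794 ≈ 36.8434 mm.

36.84 mm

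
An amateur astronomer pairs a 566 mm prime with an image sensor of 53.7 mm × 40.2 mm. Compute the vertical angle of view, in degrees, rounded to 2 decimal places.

Angle of view α = 2·arctan(h/2f) with h = 40.2 mm and f = 566 mm.
h/2f = 0.03551; arctan(0.03551) ≈ 2.0339°, so α ≈ 4.0677°.

4.07°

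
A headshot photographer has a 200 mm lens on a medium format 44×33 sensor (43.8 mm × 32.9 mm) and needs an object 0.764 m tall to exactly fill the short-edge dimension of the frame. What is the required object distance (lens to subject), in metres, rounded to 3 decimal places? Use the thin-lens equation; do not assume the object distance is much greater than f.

W: 0.764 m = 764 mm.
Magnification m = h/W = dᵢ/dₒ; combined with 1/f = 1/dₒ + 1/dᵢ this gives dₒ = f·(1 + W/h).
dₒ = 200 mm × (1 + 764/32.9) = 200 × 24.2219 ≈ 4844.377 mm = 4.84438 m.

4.844 m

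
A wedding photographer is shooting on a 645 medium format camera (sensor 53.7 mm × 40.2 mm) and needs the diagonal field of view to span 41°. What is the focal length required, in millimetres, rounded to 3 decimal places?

Sensor diagonal = √(53.7² + 40.2²) = √4499.7300 ≈ 67.0800 mm.
From α = 2·arctan(d/2f) we get f = d / (2·tan(α/2)).
With d = 67.0800 mm and α/2 = 20.5°, tan(α/2) ≈ 0.37388, so f ≈ 67.0800 / 0.74777 ≈ 89.7068 mm.

89.707 mm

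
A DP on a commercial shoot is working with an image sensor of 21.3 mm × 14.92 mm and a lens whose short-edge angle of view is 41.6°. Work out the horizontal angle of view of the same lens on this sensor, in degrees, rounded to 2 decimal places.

56.94°

From the short-edge AOV: f = 14.92 / (2·tan(20.8°)) = 14.92 / 0.75973 ≈ 19.6386 mm.
Horizontal AOV = 2·arctan(21.3 / (2 × 19.6386)) = 2·arctan(0.54230) ≈ 56.9419°.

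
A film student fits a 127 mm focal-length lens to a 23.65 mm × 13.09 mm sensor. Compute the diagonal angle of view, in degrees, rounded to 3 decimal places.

12.149°

Sensor diagonal = √(23.65² + 13.09²) = √730.6706 ≈ 27.0309 mm.
Angle of view α = 2·arctan(d/2f) with d = 27.0309 mm and f = 127 mm.
d/2f = 0.10642; arctan(0.10642) ≈ 6.0746°, so α ≈ 12.1492°.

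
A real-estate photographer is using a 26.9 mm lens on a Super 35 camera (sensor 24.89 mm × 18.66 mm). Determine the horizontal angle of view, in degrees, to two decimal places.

Angle of view α = 2·arctan(w/2f) with w = 24.89 mm and f = 26.9 mm.
w/2f = 0.46264; arctan(0.46264) ≈ 24.8271°, so α ≈ 49.6542°.

49.65°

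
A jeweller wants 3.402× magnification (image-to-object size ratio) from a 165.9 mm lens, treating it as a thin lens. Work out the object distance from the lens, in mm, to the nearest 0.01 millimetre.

With m = dᵢ/dₒ and 1/f = 1/dₒ + 1/dᵢ, substituting dᵢ = m·dₒ gives 1/f = (1 + 1/m)/dₒ, hence dₒ = f·(1 + 1/m).
dₒ = 165.9 × (1 + 1/3.402) = 165.9 × 1.29394 ≈ 214.665 mm.

214.67 mm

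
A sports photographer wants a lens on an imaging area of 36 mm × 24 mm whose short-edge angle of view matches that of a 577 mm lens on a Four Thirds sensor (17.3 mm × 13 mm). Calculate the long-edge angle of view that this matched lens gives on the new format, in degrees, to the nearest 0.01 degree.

1.94°

Equal short-edge AOV ⇒ f₂ = f₁ · 24/13 = 577 × 1.84615 ≈ 1065.2308 mm.
Long-edge AOV on the new format = 2·arctan(36 / (2 × 1065.2308)) = 2·arctan(0.01690) ≈ 1.9362°.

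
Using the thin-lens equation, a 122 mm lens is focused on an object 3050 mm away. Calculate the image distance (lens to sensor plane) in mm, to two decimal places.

127.08 mm

1/dᵢ = 1/f − 1/dₒ = 1/122 − 1/3050 = 0.0078689 mm⁻¹.
dᵢ = 1/0.0078689 ≈ 127.0833 mm.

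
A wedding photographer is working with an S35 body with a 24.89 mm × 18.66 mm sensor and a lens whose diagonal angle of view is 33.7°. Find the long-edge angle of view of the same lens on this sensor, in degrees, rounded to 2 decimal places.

27.24°

Sensor diagonal = √(24.89² + 18.66²) = √967.7077 ≈ 31.1080 mm.
From the diagonal AOV: f = 31.1080 / (2·tan(16.85°)) = 31.1080 / 0.60574 ≈ 51.3553 mm.
Long-edge AOV = 2·arctan(24.89 / (2 × 51.3553)) = 2·arctan(0.24233) ≈ 27.2439°.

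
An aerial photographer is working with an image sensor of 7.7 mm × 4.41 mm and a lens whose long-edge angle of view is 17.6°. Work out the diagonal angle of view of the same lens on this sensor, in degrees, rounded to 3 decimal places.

20.230°

From the long-edge AOV: f = 7.7 / (2·tan(8.8°)) = 7.7 / 0.30962 ≈ 24.8695 mm.
Sensor diagonal = √(7.7² + 4.41²) = √78.7381 ≈ 8.8734 mm.
Diagonal AOV = 2·arctan(8.8734 / (2 × 24.8695)) = 2·arctan(0.17840) ≈ 20.2303°.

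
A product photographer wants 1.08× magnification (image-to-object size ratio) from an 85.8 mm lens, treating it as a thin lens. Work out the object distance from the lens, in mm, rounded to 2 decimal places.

With m = dᵢ/dₒ and 1/f = 1/dₒ + 1/dᵢ, substituting dᵢ = m·dₒ gives 1/f = (1 + 1/m)/dₒ, hence dₒ = f·(1 + 1/m).
dₒ = 85.8 × (1 + 1/1.08) = 85.8 × 1.92593 ≈ 165.244 mm.

165.24 mm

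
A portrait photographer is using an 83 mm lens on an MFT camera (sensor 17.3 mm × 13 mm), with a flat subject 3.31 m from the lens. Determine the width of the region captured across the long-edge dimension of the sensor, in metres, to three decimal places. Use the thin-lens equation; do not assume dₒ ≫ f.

0.673 m

dₒ: 3.31 m = 3310 mm.
Similar triangles through the lens centre give W/dₒ = w/dᵢ; with 1/f = 1/dₒ + 1/dᵢ this gives W = w·(dₒ − f)/f.
W = 17.3 mm × (3310 − 83) / 83 = 17.3 × 38.8795 ≈ 672.616 mm = 0.672616 m.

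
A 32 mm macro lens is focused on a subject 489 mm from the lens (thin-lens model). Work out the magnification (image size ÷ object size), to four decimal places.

Thin lens: 1/f = 1/dₒ + 1/dᵢ → 1/dᵢ = 1/32 − 1/489 = 0.0292050 mm⁻¹, so dᵢ ≈ 34.2407 mm.
Magnification m = dᵢ/dₒ = 34.2407/489 ≈ 0.07002.

0.0700×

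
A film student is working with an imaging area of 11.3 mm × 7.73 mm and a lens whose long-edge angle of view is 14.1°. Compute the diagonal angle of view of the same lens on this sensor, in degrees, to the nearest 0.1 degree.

From the long-edge AOV: f = 11.3 / (2·tan(7.05°)) = 11.3 / 0.24734 ≈ 45.6859 mm.
Sensor diagonal = √(11.3² + 7.73²) = √187.4429 ≈ 13.6910 mm.
Diagonal AOV = 2·arctan(13.6910 / (2 × 45.6859)) = 2·arctan(0.14984) ≈ 17.0434°.

17.0°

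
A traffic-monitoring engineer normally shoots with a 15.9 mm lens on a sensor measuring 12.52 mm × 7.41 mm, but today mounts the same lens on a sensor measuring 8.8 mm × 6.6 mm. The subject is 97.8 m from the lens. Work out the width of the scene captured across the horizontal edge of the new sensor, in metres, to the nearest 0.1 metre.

54.1 m

The focal length stays 15.9 mm; the relevant sensor dimension is now w = 8.8 mm. Object distance dₒ = 97.8 m = 97800 mm.
Thin-lens field width W = w·(dₒ − f)/f = 8.8 × (97800 − 15.9)/15.9 ≈ 54119.502 mm = 54.1195 m.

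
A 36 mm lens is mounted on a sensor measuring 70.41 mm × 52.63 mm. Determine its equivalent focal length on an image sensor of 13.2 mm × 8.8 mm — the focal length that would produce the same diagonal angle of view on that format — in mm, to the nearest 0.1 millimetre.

6.5 mm

Sensor diagonal = √(70.41² + 52.63²) = √7727.4850 ≈ 87.9061 mm.
Sensor diagonal = √(13.2² + 8.8²) = √251.6800 ≈ 15.8644 mm.
Equal angle of view means equal diagonal/f ratio, so f₂ = f₁ · (diagonal₂/diagonal₁) = 36 × 15.8644/87.9061.
f₂ = 36 × 0.18047 ≈ 6.497 mm.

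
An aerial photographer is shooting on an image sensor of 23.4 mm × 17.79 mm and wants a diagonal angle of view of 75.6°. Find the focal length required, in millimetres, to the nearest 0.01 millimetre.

18.95 mm

Sensor diagonal = √(23.4² + 17.79²) = √864.0441 ≈ 29.3946 mm.
From α = 2·arctan(d/2f) we get f = d / (2·tan(α/2)).
With d = 29.3946 mm and α/2 = 37.8°, tan(α/2) ≈ 0.77568, so f ≈ 29.3946 / 1.55136 ≈ 18.9477 mm.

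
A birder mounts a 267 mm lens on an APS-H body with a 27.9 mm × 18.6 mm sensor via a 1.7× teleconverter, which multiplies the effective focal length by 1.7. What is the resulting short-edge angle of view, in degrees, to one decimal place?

2.3°

Effective focal length f = 267 × 1.7 = 453.9 mm.
α = 2·arctan(18.6 / (2 × 453.9)) = 2·arctan(0.02049) ≈ 2.3475°.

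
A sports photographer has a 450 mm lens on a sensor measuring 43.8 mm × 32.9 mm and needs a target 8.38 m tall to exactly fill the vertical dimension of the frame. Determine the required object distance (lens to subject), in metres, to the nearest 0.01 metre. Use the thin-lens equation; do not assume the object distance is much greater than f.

115.07 m

W: 8.38 m = 8380 mm.
Magnification m = h/W = dᵢ/dₒ; combined with 1/f = 1/dₒ + 1/dᵢ this gives dₒ = f·(1 + W/h).
dₒ = 450 mm × (1 + 8380/32.9) = 450 × 255.7112 ≈ 115070.061 mm = 115.07 m.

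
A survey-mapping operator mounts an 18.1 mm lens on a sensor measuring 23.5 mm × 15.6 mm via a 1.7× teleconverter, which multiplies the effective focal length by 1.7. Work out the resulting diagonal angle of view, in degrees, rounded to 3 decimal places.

Effective focal length f = 18.1 × 1.7 = 30.77 mm.
Sensor diagonal = √(23.5² + 15.6²) = √795.6100 ≈ 28.2066 mm.
α = 2·arctan(28.207 / (2 × 30.77)) = 2·arctan(0.45835) ≈ 49.2482°.

49.248°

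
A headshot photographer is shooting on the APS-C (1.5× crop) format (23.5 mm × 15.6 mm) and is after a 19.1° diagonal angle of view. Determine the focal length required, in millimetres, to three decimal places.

83.828 mm

Sensor diagonal = √(23.5² + 15.6²) = √795.6100 ≈ 28.2066 mm.
From α = 2·arctan(d/2f) we get f = d / (2·tan(α/2)).
With d = 28.2066 mm and α/2 = 9.55°, tan(α/2) ≈ 0.16824, so f ≈ 28.2066 / 0.33648 ≈ 83.8284 mm.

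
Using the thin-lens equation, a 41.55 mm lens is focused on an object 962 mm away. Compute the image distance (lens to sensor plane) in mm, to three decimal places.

43.426 mm

1/dᵢ = 1/f − 1/dₒ = 1/41.55 − 1/962 = 0.0230279 mm⁻¹.
dᵢ = 1/0.0230279 ≈ 43.4256 mm.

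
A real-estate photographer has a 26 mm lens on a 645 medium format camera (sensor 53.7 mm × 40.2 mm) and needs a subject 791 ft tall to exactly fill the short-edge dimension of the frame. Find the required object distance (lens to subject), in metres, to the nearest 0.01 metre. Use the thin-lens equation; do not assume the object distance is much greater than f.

155.96 m

W: 791 ft × 304.8 mm/ft = 241096.79 mm.
Magnification m = h/W = dᵢ/dₒ; combined with 1/f = 1/dₒ + 1/dᵢ this gives dₒ = f·(1 + W/h).
dₒ = 26 mm × (1 + 241097/40.2) = 26 × 5998.4326 ≈ 155959.249 mm = 155.959 m.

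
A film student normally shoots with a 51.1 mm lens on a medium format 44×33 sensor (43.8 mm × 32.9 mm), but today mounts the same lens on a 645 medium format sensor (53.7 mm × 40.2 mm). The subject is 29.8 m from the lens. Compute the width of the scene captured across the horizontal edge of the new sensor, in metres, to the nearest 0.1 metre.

31.3 m

The focal length stays 51.1 mm; the relevant sensor dimension is now w = 53.7 mm. Object distance dₒ = 29.8 m = 29800 mm.
Thin-lens field width W = w·(dₒ − f)/f = 53.7 × (29800 − 51.1)/51.1 ≈ 31262.543 mm = 31.2625 m.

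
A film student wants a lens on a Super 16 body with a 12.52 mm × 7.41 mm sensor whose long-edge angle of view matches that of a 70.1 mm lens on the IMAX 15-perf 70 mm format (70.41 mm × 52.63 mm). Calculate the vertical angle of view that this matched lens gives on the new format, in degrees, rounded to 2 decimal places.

Equal long-edge AOV ⇒ f₂ = f₁ · 12.52/70.41 = 70.1 × 0.17782 ≈ 12.4649 mm.
Vertical AOV on the new format = 2·arctan(7.41 / (2 × 12.4649)) = 2·arctan(0.29724) ≈ 33.1076°.

33.11°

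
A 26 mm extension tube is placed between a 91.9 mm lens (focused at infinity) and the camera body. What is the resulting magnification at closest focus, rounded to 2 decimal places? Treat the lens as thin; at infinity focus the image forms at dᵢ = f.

The tube moves the image plane from f to f + e, so dᵢ = 91.9 + 26 = 117.9 mm. Focus is achieved when 1/f = 1/dₒ + 1/dᵢ, giving dₒ = 1/(1/f − 1/(f+e)).
Magnification m = dᵢ/dₒ = (f+e)·(1/f − 1/(f+e)) = e/f = 26/91.9 ≈ 0.2829.

0.28×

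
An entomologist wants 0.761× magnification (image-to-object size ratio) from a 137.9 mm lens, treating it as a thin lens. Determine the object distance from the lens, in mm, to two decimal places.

319.11 mm

With m = dᵢ/dₒ and 1/f = 1/dₒ + 1/dᵢ, substituting dᵢ = m·dₒ gives 1/f = (1 + 1/m)/dₒ, hence dₒ = f·(1 + 1/m).
dₒ = 137.9 × (1 + 1/0.761) = 137.9 × 2.31406 ≈ 319.109 mm.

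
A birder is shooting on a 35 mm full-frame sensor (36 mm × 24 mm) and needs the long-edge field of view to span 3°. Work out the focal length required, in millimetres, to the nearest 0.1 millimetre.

From α = 2·arctan(w/2f) we get f = w / (2·tan(α/2)).
With w = 36 mm and α/2 = 1.5°, tan(α/2) ≈ 0.02619, so f ≈ 36 / 0.05237 ≈ 687.3923 mm.

687.4 mm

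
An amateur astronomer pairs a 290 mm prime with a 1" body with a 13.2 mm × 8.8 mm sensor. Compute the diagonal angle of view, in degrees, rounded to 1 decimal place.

3.1°

Sensor diagonal = √(13.2² + 8.8²) = √251.6800 ≈ 15.8644 mm.
Angle of view α = 2·arctan(d/2f) with d = 15.8644 mm and f = 290 mm.
d/2f = 0.02735; arctan(0.02735) ≈ 1.5668°, so α ≈ 3.1336°.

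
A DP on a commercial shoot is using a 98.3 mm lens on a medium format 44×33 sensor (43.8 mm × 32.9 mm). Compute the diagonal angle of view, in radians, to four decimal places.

0.5435 rad

Sensor diagonal = √(43.8² + 32.9²) = √3000.8500 ≈ 54.7800 mm.
Angle of view α = 2·arctan(d/2f) with d = 54.7800 mm and f = 98.3 mm.
d/2f = 0.27864; arctan(0.27864) ≈ 0.2717 rad, so α ≈ 0.5435 rad.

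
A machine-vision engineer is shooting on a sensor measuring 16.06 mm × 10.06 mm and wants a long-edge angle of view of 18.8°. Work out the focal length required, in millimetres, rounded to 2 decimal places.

From α = 2·arctan(w/2f) we get f = w / (2·tan(α/2)).
With w = 16.06 mm and α/2 = 9.4°, tan(α/2) ≈ 0.16555, so f ≈ 16.06 / 0.33110 ≈ 48.5053 mm.

48.51 mm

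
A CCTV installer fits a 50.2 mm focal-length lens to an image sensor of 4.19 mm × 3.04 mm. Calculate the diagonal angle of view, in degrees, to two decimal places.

5.90°

Sensor diagonal = √(4.19² + 3.04²) = √26.7977 ≈ 5.1766 mm.
Angle of view α = 2·arctan(d/2f) with d = 5.1766 mm and f = 50.2 mm.
d/2f = 0.05156; arctan(0.05156) ≈ 2.9516°, so α ≈ 5.9031°.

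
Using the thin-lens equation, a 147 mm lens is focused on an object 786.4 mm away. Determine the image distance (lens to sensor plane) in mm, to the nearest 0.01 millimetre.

1/dᵢ = 1/f − 1/dₒ = 1/147 − 1/786.4 = 0.0055311 mm⁻¹.
dᵢ = 1/0.0055311 ≈ 180.7957 mm.

180.80 mm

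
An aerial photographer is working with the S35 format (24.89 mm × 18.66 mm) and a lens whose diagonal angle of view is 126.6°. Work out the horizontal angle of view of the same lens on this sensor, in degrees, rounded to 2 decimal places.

Sensor diagonal = √(24.89² + 18.66²) = √967.7077 ≈ 31.1080 mm.
From the diagonal AOV: f = 31.1080 / (2·tan(63.3°)) = 31.1080 / 3.97656 ≈ 7.8228 mm.
Horizontal AOV = 2·arctan(24.89 / (2 × 7.8228)) = 2·arctan(1.59085) ≈ 115.6936°.

115.69°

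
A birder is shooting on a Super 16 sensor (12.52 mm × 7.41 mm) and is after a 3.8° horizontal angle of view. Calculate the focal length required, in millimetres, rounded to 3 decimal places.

From α = 2·arctan(w/2f) we get f = w / (2·tan(α/2)).
With w = 12.52 mm and α/2 = 1.9°, tan(α/2) ≈ 0.03317, so f ≈ 12.52 / 0.06635 ≈ 188.7053 mm.

188.705 mm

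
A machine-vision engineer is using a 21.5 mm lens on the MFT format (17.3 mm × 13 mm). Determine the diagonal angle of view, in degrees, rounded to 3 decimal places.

Sensor diagonal = √(17.3² + 13²) = √468.2900 ≈ 21.6400 mm.
Angle of view α = 2·arctan(d/2f) with d = 21.6400 mm and f = 21.5 mm.
d/2f = 0.50326; arctan(0.50326) ≈ 26.7141°, so α ≈ 53.4282°.

53.428°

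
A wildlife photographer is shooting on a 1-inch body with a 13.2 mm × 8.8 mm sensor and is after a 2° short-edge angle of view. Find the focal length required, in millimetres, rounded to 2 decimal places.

From α = 2·arctan(h/2f) we get f = h / (2·tan(α/2)).
With h = 8.8 mm and α/2 = 1°, tan(α/2) ≈ 0.01746, so f ≈ 8.8 / 0.03491 ≈ 252.0758 mm.

252.08 mm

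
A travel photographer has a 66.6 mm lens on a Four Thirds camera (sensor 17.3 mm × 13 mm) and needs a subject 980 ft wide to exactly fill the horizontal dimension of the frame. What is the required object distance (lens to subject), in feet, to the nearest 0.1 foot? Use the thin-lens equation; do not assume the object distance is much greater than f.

W: 980 ft × 304.8 mm/ft = 298703.99 mm.
Magnification m = w/W = dᵢ/dₒ; combined with 1/f = 1/dₒ + 1/dᵢ this gives dₒ = f·(1 + W/w).
dₒ = 66.6 mm × (1 + 298704/17.3) = 66.6 × 17267.1266 ≈ 1149990.633 mm = 1149990.633/304.8 ft = 3772.94 ft.

3772.9 ft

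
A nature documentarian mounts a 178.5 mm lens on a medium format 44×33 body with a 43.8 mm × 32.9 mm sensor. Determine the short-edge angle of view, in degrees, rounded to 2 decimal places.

Angle of view α = 2·arctan(h/2f) with h = 32.9 mm and f = 178.5 mm.
h/2f = 0.09216; arctan(0.09216) ≈ 5.2653°, so α ≈ 10.5307°.

10.53°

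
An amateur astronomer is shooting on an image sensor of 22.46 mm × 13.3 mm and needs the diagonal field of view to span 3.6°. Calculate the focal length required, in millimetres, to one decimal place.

Sensor diagonal = √(22.46² + 13.3²) = √681.3416 ≈ 26.1025 mm.
From α = 2·arctan(d/2f) we get f = d / (2·tan(α/2)).
With d = 26.1025 mm and α/2 = 1.8°, tan(α/2) ≈ 0.03143, so f ≈ 26.1025 / 0.06285 ≈ 415.2978 mm.

415.3 mm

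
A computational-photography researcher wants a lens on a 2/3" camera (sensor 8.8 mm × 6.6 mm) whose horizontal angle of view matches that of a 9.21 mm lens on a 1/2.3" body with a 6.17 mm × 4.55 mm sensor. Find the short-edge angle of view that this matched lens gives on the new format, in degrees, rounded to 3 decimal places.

28.204°

Equal horizontal AOV ⇒ f₂ = f₁ · 8.8/6.17 = 9.21 × 1.42626 ≈ 13.1358 mm.
Short-edge AOV on the new format = 2·arctan(6.6 / (2 × 13.1358)) = 2·arctan(0.25122) ≈ 28.2042°.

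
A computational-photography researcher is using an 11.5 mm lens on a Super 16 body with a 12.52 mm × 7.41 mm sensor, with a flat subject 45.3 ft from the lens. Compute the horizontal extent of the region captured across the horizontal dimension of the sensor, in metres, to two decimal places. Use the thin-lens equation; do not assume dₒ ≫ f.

15.02 m

dₒ: 45.3 ft × 304.8 mm/ft = 13807.44 mm.
Similar triangles through the lens centre give W/dₒ = w/dᵢ; with 1/f = 1/dₒ + 1/dᵢ this gives W = w·(dₒ − f)/f.
W = 12.52 mm × (13807.4 − 11.5) / 11.5 = 12.52 × 1199.6469 ≈ 15019.579 mm = 15.0196 m.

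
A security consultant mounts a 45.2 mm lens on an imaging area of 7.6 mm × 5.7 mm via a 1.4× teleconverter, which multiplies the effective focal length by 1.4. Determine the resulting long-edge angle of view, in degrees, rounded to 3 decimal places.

Effective focal length f = 45.2 × 1.4 = 63.28 mm.
α = 2·arctan(7.6 / (2 × 63.28)) = 2·arctan(0.06005) ≈ 6.8730°.

6.873°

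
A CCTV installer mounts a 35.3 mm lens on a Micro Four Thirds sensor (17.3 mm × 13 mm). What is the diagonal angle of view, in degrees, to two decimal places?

34.08°

Sensor diagonal = √(17.3² + 13²) = √468.2900 ≈ 21.6400 mm.
Angle of view α = 2·arctan(d/2f) with d = 21.6400 mm and f = 35.3 mm.
d/2f = 0.30652; arctan(0.30652) ≈ 17.0411°, so α ≈ 34.0823°.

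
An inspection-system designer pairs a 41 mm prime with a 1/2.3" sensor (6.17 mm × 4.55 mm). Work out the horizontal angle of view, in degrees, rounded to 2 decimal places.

8.61°

Angle of view α = 2·arctan(w/2f) with w = 6.17 mm and f = 41 mm.
w/2f = 0.07524; arctan(0.07524) ≈ 4.3030°, so α ≈ 8.6061°.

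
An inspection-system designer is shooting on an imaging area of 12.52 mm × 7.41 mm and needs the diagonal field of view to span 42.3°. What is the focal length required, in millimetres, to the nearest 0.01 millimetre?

Sensor diagonal = √(12.52² + 7.41²) = √211.6585 ≈ 14.5485 mm.
From α = 2·arctan(d/2f) we get f = d / (2·tan(α/2)).
With d = 14.5485 mm and α/2 = 21.15°, tan(α/2) ≈ 0.38687, so f ≈ 14.5485 / 0.77374 ≈ 18.8028 mm.

18.80 mm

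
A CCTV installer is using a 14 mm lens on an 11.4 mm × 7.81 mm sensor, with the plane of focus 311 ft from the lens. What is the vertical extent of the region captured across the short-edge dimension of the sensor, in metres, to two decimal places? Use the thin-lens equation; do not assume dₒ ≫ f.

52.87 m

dₒ: 311 ft × 304.8 mm/ft = 94792.80 mm.
Similar triangles through the lens centre give W/dₒ = h/dᵢ; with 1/f = 1/dₒ + 1/dᵢ this gives W = h·(dₒ − f)/f.
W = 7.81 mm × (94792.8 − 14) / 14 = 7.81 × 6769.9141 ≈ 52873.029 mm = 52.873 m.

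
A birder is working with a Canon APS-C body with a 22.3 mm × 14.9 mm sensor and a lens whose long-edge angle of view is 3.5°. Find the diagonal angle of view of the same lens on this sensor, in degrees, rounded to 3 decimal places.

From the long-edge AOV: f = 22.3 / (2·tan(1.75°)) = 22.3 / 0.06111 ≈ 364.9424 mm.
Sensor diagonal = √(22.3² + 14.9²) = √719.3000 ≈ 26.8198 mm.
Diagonal AOV = 2·arctan(26.8198 / (2 × 364.9424)) = 2·arctan(0.03675) ≈ 4.2088°.

4.209°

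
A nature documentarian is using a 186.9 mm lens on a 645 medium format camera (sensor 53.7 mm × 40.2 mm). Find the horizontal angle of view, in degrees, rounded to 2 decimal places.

16.35°

Angle of view α = 2·arctan(w/2f) with w = 53.7 mm and f = 186.9 mm.
w/2f = 0.14366; arctan(0.14366) ≈ 8.1752°, so α ≈ 16.3503°.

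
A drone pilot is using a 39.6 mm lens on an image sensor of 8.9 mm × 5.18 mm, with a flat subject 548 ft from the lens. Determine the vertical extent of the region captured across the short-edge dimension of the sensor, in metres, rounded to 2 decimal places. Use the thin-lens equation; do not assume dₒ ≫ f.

21.84 m

dₒ: 548 ft × 304.8 mm/ft = 167030.39 mm.
Similar triangles through the lens centre give W/dₒ = h/dᵢ; with 1/f = 1/dₒ + 1/dᵢ this gives W = h·(dₒ − f)/f.
W = 5.18 mm × (167030 − 39.6) / 39.6 = 5.18 × 4216.9393 ≈ 21843.745 mm = 21.8437 m.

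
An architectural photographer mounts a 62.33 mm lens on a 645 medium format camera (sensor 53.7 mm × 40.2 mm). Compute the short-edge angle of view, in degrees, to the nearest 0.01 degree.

35.75°

Angle of view α = 2·arctan(h/2f) with h = 40.2 mm and f = 62.33 mm.
h/2f = 0.32248; arctan(0.32248) ≈ 17.8733°, so α ≈ 35.7466°.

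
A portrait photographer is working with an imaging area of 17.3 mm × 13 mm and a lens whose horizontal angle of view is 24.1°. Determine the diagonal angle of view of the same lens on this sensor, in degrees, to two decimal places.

29.90°

From the horizontal AOV: f = 17.3 / (2·tan(12.05°)) = 17.3 / 0.42694 ≈ 40.5211 mm.
Sensor diagonal = √(17.3² + 13²) = √468.2900 ≈ 21.6400 mm.
Diagonal AOV = 2·arctan(21.6400 / (2 × 40.5211)) = 2·arctan(0.26702) ≈ 29.9008°.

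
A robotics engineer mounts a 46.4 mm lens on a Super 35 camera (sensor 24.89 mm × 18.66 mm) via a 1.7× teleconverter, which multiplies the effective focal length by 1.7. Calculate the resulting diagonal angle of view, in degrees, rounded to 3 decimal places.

Effective focal length f = 46.4 × 1.7 = 78.88 mm.
Sensor diagonal = √(24.89² + 18.66²) = √967.7077 ≈ 31.1080 mm.
α = 2·arctan(31.108 / (2 × 78.88)) = 2·arctan(0.19719) ≈ 22.3096°.

22.310°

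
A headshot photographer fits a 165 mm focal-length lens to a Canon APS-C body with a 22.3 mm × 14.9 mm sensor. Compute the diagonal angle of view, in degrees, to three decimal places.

Sensor diagonal = √(22.3² + 14.9²) = √719.3000 ≈ 26.8198 mm.
Angle of view α = 2·arctan(d/2f) with d = 26.8198 mm and f = 165 mm.
d/2f = 0.08127; arctan(0.08127) ≈ 4.6463°, so α ≈ 9.2927°.

9.293°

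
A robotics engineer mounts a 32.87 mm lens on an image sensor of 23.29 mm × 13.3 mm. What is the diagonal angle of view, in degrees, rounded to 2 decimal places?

44.39°

Sensor diagonal = √(23.29² + 13.3²) = √719.3141 ≈ 26.8200 mm.
Angle of view α = 2·arctan(d/2f) with d = 26.8200 mm and f = 32.87 mm.
d/2f = 0.40797; arctan(0.40797) ≈ 22.1940°, so α ≈ 44.3881°.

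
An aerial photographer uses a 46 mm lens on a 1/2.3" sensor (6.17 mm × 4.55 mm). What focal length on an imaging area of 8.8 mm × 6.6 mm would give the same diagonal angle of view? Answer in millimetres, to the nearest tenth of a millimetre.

Sensor diagonal = √(6.17² + 4.55²) = √58.7714 ≈ 7.6663 mm.
Sensor diagonal = √(8.8² + 6.6²) = √121.0000 ≈ 11.0000 mm.
Equal angle of view means equal diagonal/f ratio, so f₂ = f₁ · (diagonal₂/diagonal₁) = 46 × 11.0000/7.6663.
f₂ = 46 × 1.43486 ≈ 66.004 mm.

66.0 mm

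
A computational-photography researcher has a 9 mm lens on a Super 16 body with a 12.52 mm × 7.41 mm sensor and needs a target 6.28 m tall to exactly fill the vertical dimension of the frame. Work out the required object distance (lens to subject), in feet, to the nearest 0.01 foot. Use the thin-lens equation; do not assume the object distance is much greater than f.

25.05 ft

W: 6.28 m = 6280 mm.
Magnification m = h/W = dᵢ/dₒ; combined with 1/f = 1/dₒ + 1/dᵢ this gives dₒ = f·(1 + W/h).
dₒ = 9 mm × (1 + 6280/7.41) = 9 × 848.5034 ≈ 7636.530 mm = 7636.530/304.8 ft = 25.0542 ft.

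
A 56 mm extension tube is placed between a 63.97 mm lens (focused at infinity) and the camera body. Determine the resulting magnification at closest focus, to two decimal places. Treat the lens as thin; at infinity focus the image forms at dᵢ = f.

0.88×

The tube moves the image plane from f to f + e, so dᵢ = 63.97 + 56 = 119.97 mm. Focus is achieved when 1/f = 1/dₒ + 1/dᵢ, giving dₒ = 1/(1/f − 1/(f+e)).
Magnification m = dᵢ/dₒ = (f+e)·(1/f − 1/(f+e)) = e/f = 56/63.97 ≈ 0.8754.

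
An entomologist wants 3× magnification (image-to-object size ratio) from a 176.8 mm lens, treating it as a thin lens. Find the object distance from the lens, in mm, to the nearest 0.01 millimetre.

With m = dᵢ/dₒ and 1/f = 1/dₒ + 1/dᵢ, substituting dᵢ = m·dₒ gives 1/f = (1 + 1/m)/dₒ, hence dₒ = f·(1 + 1/m).
dₒ = 176.8 × (1 + 1/3) = 176.8 × 1.33333 ≈ 235.733 mm.

235.73 mm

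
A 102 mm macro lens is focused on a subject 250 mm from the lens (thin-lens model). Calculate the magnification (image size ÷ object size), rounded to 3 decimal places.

0.689×

Thin lens: 1/f = 1/dₒ + 1/dᵢ → 1/dᵢ = 1/102 − 1/250 = 0.0058039 mm⁻¹, so dᵢ ≈ 172.2973 mm.
Magnification m = dᵢ/dₒ = 172.2973/250 ≈ 0.68919.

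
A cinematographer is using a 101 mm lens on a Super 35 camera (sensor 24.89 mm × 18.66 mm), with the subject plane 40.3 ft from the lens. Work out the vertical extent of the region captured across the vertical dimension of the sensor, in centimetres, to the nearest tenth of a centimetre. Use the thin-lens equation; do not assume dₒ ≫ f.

dₒ: 40.3 ft × 304.8 mm/ft = 12283.44 mm.
Similar triangles through the lens centre give W/dₒ = h/dᵢ; with 1/f = 1/dₒ + 1/dᵢ this gives W = h·(dₒ − f)/f.
W = 18.66 mm × (12283.4 − 101) / 101 = 18.66 × 120.6182 ≈ 2250.736 mm = 225.074 cm.

225.1 cm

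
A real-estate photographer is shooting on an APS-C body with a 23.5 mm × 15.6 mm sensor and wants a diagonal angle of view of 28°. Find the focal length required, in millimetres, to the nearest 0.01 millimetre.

Sensor diagonal = √(23.5² + 15.6²) = √795.6100 ≈ 28.2066 mm.
From α = 2·arctan(d/2f) we get f = d / (2·tan(α/2)).
With d = 28.2066 mm and α/2 = 14°, tan(α/2) ≈ 0.24933, so f ≈ 28.2066 / 0.49866 ≈ 56.5652 mm.

56.57 mm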